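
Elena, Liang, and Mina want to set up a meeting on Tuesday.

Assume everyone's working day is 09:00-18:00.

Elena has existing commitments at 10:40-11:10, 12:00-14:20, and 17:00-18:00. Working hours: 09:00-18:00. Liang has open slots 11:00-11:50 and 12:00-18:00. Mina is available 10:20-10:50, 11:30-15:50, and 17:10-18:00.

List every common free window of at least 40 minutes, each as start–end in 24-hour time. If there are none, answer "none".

14:20–15:50

Elena free within 09:00–18:00: 09:00–10:40, 11:10–12:00, 14:20–17:00.
Elena ∩ Liang: 11:10–11:50, 14:20–17:00.
Elena ∩ Liang ∩ Mina: 11:30–11:50, 14:20–15:50.
Windows ≥ 40 min: 14:20–15:50.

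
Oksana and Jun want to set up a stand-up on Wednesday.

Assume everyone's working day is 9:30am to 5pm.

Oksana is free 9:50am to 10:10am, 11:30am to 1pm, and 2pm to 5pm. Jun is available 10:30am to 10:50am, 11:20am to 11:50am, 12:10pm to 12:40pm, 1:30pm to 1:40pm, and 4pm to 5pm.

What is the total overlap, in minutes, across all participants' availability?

Oksana ∩ Jun: 11:30–11:50, 12:10–12:40, 16:00–17:00.
Total common minutes: 20 + 30 + 60 = 110.

110 minutes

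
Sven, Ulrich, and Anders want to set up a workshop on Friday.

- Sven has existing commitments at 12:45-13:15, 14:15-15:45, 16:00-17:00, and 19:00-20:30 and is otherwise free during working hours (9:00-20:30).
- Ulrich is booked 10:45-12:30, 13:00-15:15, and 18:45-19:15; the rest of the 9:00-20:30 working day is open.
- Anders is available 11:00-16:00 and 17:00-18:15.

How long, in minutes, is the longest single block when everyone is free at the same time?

75 minutes

Sven free within 09:00–20:30: 09:00–12:45, 13:15–14:15, 15:45–16:00, 17:00–19:00.
Ulrich free within 09:00–20:30: 09:00–10:45, 12:30–13:00, 15:15–18:45, 19:15–20:30.
Sven ∩ Ulrich: 09:00–10:45, 12:30–12:45, 15:45–16:00, 17:00–18:45.
Sven ∩ Ulrich ∩ Anders: 12:30–12:45, 15:45–16:00, 17:00–18:15.
Common window lengths: 15, 15, 75 min; longest is 75.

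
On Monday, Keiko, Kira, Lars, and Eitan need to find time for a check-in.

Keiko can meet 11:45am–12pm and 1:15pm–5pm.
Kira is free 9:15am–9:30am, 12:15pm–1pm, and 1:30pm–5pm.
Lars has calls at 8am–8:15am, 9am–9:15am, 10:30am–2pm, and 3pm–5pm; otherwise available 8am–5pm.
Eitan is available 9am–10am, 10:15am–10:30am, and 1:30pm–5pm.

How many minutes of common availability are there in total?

60 minutes

Lars free within 08:00–17:00: 08:15–09:00, 09:15–10:30, 14:00–15:00.
Keiko ∩ Kira: 13:30–17:00.
Keiko ∩ Kira ∩ Lars: 14:00–15:00.
Keiko ∩ Kira ∩ Lars ∩ Eitan: 14:00–15:00.
Total common minutes: 60.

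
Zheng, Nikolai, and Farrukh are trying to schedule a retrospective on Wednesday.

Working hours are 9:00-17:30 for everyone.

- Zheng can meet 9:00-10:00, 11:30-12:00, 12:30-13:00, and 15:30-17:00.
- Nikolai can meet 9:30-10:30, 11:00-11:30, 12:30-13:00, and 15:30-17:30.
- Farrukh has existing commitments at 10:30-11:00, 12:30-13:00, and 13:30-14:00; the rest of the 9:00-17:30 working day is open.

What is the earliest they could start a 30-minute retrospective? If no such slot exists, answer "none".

Farrukh free within 09:00–17:30: 09:00–10:30, 11:00–12:30, 13:00–13:30, 14:00–17:30.
Zheng ∩ Nikolai: 09:30–10:00, 12:30–13:00, 15:30–17:00.
Zheng ∩ Nikolai ∩ Farrukh: 09:30–10:00, 15:30–17:00.
Windows ≥ 30 min: 09:30–10:00, 15:30–17:00.
Earliest such window starts at 09:30.

09:30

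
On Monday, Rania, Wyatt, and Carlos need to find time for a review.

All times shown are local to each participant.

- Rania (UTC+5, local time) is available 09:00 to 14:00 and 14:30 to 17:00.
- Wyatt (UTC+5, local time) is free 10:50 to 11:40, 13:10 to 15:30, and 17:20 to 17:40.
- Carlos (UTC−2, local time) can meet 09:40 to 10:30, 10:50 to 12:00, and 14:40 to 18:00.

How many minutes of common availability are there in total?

Rania → UTC: 04:00–09:00, 09:30–12:00.
Wyatt → UTC: 05:50–06:40, 08:10–10:30, 12:20–12:40.
Carlos → UTC: 11:40–12:30, 12:50–14:00, 16:40–20:00.
Rania ∩ Wyatt: 05:50–06:40, 08:10–09:00, 09:30–10:30.
Rania ∩ Wyatt ∩ Carlos: (none).
Total common minutes: 0.

0 minutes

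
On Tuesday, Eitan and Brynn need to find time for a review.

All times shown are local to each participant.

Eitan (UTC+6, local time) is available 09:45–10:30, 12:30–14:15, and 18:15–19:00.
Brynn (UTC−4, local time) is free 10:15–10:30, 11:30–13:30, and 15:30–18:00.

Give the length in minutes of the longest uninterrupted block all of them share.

Eitan → UTC: 03:45–04:30, 06:30–08:15, 12:15–13:00.
Brynn → UTC: 14:15–14:30, 15:30–17:30, 19:30–22:00.
Eitan ∩ Brynn: (none).
No common window.

0 minutes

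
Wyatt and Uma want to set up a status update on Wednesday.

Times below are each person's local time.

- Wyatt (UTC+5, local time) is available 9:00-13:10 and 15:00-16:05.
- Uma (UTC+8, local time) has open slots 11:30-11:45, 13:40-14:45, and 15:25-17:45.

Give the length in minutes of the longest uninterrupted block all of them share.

65 minutes

Wyatt → UTC: 04:00–08:10, 10:00–11:05.
Uma → UTC: 03:30–03:45, 05:40–06:45, 07:25–09:45.
Wyatt ∩ Uma: 05:40–06:45, 07:25–08:10.
Common window lengths: 65, 45 min; longest is 65.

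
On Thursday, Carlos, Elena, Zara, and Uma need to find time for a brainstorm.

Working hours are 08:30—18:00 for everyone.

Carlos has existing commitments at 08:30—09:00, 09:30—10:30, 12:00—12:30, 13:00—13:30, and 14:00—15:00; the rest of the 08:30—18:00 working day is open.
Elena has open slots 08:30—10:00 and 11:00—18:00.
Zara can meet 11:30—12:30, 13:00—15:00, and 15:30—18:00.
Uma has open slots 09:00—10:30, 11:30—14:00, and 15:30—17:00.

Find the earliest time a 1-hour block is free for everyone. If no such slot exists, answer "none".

15:30

Carlos free within 08:30–18:00: 09:00–09:30, 10:30–12:00, 12:30–13:00, 13:30–14:00, 15:00–18:00.
Carlos ∩ Elena: 09:00–09:30, 11:00–12:00, 12:30–13:00, 13:30–14:00, 15:00–18:00.
Carlos ∩ Elena ∩ Zara: 11:30–12:00, 13:30–14:00, 15:30–18:00.
Carlos ∩ Elena ∩ Zara ∩ Uma: 11:30–12:00, 13:30–14:00, 15:30–17:00.
Windows ≥ 60 min: 15:30–17:00.
Earliest such window starts at 15:30.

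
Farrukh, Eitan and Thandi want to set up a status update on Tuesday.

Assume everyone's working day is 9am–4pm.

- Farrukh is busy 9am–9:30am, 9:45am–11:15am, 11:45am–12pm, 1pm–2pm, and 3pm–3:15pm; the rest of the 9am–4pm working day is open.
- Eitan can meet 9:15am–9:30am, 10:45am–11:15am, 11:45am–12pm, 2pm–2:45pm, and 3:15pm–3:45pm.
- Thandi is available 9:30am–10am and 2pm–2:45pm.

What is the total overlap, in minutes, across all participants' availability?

45 minutes

Farrukh free within 09:00–16:00: 09:30–09:45, 11:15–11:45, 12:00–13:00, 14:00–15:00, 15:15–16:00.
Farrukh ∩ Eitan: 14:00–14:45, 15:15–15:45.
Farrukh ∩ Eitan ∩ Thandi: 14:00–14:45.
Total common minutes: 45.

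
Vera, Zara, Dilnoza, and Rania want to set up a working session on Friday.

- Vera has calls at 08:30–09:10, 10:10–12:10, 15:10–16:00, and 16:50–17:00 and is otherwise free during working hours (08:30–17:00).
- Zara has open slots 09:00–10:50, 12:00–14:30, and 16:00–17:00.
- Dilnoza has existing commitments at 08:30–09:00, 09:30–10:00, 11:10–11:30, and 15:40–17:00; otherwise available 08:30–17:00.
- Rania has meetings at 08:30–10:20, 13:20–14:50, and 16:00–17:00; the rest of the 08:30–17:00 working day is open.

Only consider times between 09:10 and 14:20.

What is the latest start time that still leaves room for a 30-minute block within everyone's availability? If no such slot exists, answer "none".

Vera free within 08:30–17:00: 09:10–10:10, 12:10–15:10, 16:00–16:50.
Dilnoza free within 08:30–17:00: 09:00–09:30, 10:00–11:10, 11:30–15:40.
Rania free within 08:30–17:00: 10:20–13:20, 14:50–16:00.
Vera ∩ Zara: 09:10–10:10, 12:10–14:30, 16:00–16:50.
Vera ∩ Zara ∩ Dilnoza: 09:10–09:30, 10:00–10:10, 12:10–14:30.
Vera ∩ Zara ∩ Dilnoza ∩ Rania: 12:10–13:20.
Restricted to 09:10–14:20: 12:10–13:20.
Windows ≥ 30 min: 12:10–13:20.
Latest start in the last window 12:10–13:20 is 13:20 − 30 min = 12:50.

12:50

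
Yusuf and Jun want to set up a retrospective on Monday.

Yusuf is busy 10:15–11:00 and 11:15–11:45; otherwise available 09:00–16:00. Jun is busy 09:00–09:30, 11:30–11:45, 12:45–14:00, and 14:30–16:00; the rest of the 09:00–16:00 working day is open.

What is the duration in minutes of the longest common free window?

Yusuf free within 09:00–16:00: 09:00–10:15, 11:00–11:15, 11:45–16:00.
Jun free within 09:00–16:00: 09:30–11:30, 11:45–12:45, 14:00–14:30.
Yusuf ∩ Jun: 09:30–10:15, 11:00–11:15, 11:45–12:45, 14:00–14:30.
Common window lengths: 45, 15, 60, 30 min; longest is 60.

60 minutes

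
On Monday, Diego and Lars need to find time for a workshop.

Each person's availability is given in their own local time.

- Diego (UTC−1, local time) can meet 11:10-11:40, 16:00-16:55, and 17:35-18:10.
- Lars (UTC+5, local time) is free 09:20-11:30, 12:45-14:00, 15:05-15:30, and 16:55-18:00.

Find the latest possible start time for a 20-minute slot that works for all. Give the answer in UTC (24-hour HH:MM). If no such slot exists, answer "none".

12:20

Diego → UTC: 12:10–12:40, 17:00–17:55, 18:35–19:10.
Lars → UTC: 04:20–06:30, 07:45–09:00, 10:05–10:30, 11:55–13:00.
Diego ∩ Lars: 12:10–12:40.
Windows ≥ 20 min: 12:10–12:40.
Latest start in the last window 12:10–12:40 is 12:40 − 20 min = 12:20.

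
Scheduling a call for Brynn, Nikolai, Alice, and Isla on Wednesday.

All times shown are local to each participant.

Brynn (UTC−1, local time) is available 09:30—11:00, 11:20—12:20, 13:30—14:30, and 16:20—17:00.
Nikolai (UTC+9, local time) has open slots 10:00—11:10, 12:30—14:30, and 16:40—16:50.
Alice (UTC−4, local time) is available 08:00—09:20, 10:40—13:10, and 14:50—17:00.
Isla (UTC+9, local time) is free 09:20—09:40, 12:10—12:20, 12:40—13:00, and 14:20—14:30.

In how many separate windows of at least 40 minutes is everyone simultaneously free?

Brynn → UTC: 10:30–12:00, 12:20–13:20, 14:30–15:30, 17:20–18:00.
Nikolai → UTC: 01:00–02:10, 03:30–05:30, 07:40–07:50.
Alice → UTC: 12:00–13:20, 14:40–17:10, 18:50–21:00.
Isla → UTC: 00:20–00:40, 03:10–03:20, 03:40–04:00, 05:20–05:30.
Brynn ∩ Nikolai: (none).
Brynn ∩ Nikolai ∩ Alice: (none).
Brynn ∩ Nikolai ∩ Alice ∩ Isla: (none).
Windows ≥ 40 min: (none).
That's 0 windows.

0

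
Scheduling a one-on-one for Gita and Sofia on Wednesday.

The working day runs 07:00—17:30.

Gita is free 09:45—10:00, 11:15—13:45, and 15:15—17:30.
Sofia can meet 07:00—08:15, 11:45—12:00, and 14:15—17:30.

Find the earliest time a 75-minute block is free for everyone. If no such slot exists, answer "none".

15:15

Gita ∩ Sofia: 11:45–12:00, 15:15–17:30.
Windows ≥ 75 min: 15:15–17:30.
Earliest such window starts at 15:15.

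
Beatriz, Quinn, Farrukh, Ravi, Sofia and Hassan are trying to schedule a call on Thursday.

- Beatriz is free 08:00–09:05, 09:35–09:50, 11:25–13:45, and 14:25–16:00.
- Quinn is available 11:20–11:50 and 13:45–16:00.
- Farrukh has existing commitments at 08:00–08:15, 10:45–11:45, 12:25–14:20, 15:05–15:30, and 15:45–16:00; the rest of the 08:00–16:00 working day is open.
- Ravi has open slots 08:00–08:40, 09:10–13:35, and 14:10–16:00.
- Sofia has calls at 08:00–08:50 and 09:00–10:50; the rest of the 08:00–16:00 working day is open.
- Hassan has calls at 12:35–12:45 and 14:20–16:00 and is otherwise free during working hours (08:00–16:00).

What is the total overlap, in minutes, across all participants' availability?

5 minutes

Farrukh free within 08:00–16:00: 08:15–10:45, 11:45–12:25, 14:20–15:05, 15:30–15:45.
Sofia free within 08:00–16:00: 08:50–09:00, 10:50–16:00.
Hassan free within 08:00–16:00: 08:00–12:35, 12:45–14:20.
Beatriz ∩ Quinn: 11:25–11:50, 14:25–16:00.
Beatriz ∩ Quinn ∩ Farrukh: 11:45–11:50, 14:25–15:05, 15:30–15:45.
Beatriz ∩ Quinn ∩ Farrukh ∩ Ravi: 11:45–11:50, 14:25–15:05, 15:30–15:45.
Beatriz ∩ Quinn ∩ Farrukh ∩ Ravi ∩ Sofia: 11:45–11:50, 14:25–15:05, 15:30–15:45.
Beatriz ∩ Quinn ∩ Farrukh ∩ Ravi ∩ Sofia ∩ Hassan: 11:45–11:50.
Total common minutes: 5.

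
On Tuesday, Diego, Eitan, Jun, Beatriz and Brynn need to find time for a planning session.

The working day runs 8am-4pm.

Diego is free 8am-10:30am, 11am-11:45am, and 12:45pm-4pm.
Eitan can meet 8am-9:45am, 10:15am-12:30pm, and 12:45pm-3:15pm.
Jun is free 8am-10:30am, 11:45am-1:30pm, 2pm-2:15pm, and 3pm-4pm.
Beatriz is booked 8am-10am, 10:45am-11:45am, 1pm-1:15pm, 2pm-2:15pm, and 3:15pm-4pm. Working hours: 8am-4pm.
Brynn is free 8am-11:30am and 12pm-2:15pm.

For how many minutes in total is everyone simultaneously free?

45 minutes

Beatriz free within 08:00–16:00: 10:00–10:45, 11:45–13:00, 13:15–14:00, 14:15–15:15.
Diego ∩ Eitan: 08:00–09:45, 10:15–10:30, 11:00–11:45, 12:45–15:15.
Diego ∩ Eitan ∩ Jun: 08:00–09:45, 10:15–10:30, 12:45–13:30, 14:00–14:15, 15:00–15:15.
Diego ∩ Eitan ∩ Jun ∩ Beatriz: 10:15–10:30, 12:45–13:00, 13:15–13:30, 15:00–15:15.
Diego ∩ Eitan ∩ Jun ∩ Beatriz ∩ Brynn: 10:15–10:30, 12:45–13:00, 13:15–13:30.
Total common minutes: 15 + 15 + 15 = 45.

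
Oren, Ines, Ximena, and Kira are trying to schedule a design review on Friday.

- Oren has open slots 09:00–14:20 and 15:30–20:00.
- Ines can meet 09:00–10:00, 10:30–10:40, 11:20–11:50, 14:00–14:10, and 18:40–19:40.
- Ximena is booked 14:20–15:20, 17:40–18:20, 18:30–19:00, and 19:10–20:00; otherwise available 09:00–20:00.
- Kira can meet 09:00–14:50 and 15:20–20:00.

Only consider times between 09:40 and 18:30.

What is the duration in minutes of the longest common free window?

Ximena free within 09:00–20:00: 09:00–14:20, 15:20–17:40, 18:20–18:30, 19:00–19:10.
Oren ∩ Ines: 09:00–10:00, 10:30–10:40, 11:20–11:50, 14:00–14:10, 18:40–19:40.
Oren ∩ Ines ∩ Ximena: 09:00–10:00, 10:30–10:40, 11:20–11:50, 14:00–14:10, 19:00–19:10.
Oren ∩ Ines ∩ Ximena ∩ Kira: 09:00–10:00, 10:30–10:40, 11:20–11:50, 14:00–14:10, 19:00–19:10.
Restricted to 09:40–18:30: 09:40–10:00, 10:30–10:40, 11:20–11:50, 14:00–14:10.
Common window lengths: 20, 10, 30, 10 min; longest is 30.

30 minutes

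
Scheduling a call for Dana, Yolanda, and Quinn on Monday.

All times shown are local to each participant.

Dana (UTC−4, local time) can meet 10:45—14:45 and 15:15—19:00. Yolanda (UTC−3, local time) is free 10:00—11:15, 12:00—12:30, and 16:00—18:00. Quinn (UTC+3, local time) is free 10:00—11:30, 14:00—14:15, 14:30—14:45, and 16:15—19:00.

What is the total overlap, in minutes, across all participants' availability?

Dana → UTC: 14:45–18:45, 19:15–23:00.
Yolanda → UTC: 13:00–14:15, 15:00–15:30, 19:00–21:00.
Quinn → UTC: 07:00–08:30, 11:00–11:15, 11:30–11:45, 13:15–16:00.
Dana ∩ Yolanda: 15:00–15:30, 19:15–21:00.
Dana ∩ Yolanda ∩ Quinn: 15:00–15:30.
Total common minutes: 30.

30 minutes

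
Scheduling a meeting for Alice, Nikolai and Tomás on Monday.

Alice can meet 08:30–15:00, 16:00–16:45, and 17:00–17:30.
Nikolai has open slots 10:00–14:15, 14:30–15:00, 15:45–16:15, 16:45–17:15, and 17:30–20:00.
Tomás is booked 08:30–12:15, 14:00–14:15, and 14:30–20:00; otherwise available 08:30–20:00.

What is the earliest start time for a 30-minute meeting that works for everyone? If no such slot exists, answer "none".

Tomás free within 08:30–20:00: 12:15–14:00, 14:15–14:30.
Alice ∩ Nikolai: 10:00–14:15, 14:30–15:00, 16:00–16:15, 17:00–17:15.
Alice ∩ Nikolai ∩ Tomás: 12:15–14:00.
Windows ≥ 30 min: 12:15–14:00.
Earliest such window starts at 12:15.

12:15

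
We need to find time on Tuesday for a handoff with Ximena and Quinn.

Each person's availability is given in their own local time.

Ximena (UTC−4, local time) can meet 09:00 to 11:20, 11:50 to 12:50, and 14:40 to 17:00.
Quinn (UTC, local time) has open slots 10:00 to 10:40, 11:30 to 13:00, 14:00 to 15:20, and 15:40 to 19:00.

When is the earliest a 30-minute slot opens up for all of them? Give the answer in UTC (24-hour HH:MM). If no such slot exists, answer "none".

14:00

Ximena → UTC: 13:00–15:20, 15:50–16:50, 18:40–21:00.
Quinn → UTC: 10:00–10:40, 11:30–13:00, 14:00–15:20, 15:40–19:00.
Ximena ∩ Quinn: 14:00–15:20, 15:50–16:50, 18:40–19:00.
Windows ≥ 30 min: 14:00–15:20, 15:50–16:50.
Earliest such window starts at 14:00.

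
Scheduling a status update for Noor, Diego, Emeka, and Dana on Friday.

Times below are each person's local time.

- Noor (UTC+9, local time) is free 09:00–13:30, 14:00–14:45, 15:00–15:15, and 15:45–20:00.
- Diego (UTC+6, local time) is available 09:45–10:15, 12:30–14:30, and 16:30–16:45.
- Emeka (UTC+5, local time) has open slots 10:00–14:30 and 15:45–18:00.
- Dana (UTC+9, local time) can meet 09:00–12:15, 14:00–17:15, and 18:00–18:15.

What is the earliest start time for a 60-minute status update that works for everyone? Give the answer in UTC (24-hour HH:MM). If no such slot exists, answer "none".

Noor → UTC: 00:00–04:30, 05:00–05:45, 06:00–06:15, 06:45–11:00.
Diego → UTC: 03:45–04:15, 06:30–08:30, 10:30–10:45.
Emeka → UTC: 05:00–09:30, 10:45–13:00.
Dana → UTC: 00:00–03:15, 05:00–08:15, 09:00–09:15.
Noor ∩ Diego: 03:45–04:15, 06:45–08:30, 10:30–10:45.
Noor ∩ Diego ∩ Emeka: 06:45–08:30.
Noor ∩ Diego ∩ Emeka ∩ Dana: 06:45–08:15.
Windows ≥ 60 min: 06:45–08:15.
Earliest such window starts at 06:45.

06:45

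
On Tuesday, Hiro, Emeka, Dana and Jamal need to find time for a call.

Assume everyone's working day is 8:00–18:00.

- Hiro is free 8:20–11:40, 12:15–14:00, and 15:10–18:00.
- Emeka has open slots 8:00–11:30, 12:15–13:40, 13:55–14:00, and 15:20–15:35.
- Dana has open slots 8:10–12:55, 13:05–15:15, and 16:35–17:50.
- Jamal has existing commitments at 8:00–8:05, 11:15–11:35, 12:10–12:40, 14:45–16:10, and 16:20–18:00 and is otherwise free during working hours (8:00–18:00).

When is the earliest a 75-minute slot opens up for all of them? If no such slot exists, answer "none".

08:20

Jamal free within 08:00–18:00: 08:05–11:15, 11:35–12:10, 12:40–14:45, 16:10–16:20.
Hiro ∩ Emeka: 08:20–11:30, 12:15–13:40, 13:55–14:00, 15:20–15:35.
Hiro ∩ Emeka ∩ Dana: 08:20–11:30, 12:15–12:55, 13:05–13:40, 13:55–14:00.
Hiro ∩ Emeka ∩ Dana ∩ Jamal: 08:20–11:15, 12:40–12:55, 13:05–13:40, 13:55–14:00.
Windows ≥ 75 min: 08:20–11:15.
Earliest such window starts at 08:20.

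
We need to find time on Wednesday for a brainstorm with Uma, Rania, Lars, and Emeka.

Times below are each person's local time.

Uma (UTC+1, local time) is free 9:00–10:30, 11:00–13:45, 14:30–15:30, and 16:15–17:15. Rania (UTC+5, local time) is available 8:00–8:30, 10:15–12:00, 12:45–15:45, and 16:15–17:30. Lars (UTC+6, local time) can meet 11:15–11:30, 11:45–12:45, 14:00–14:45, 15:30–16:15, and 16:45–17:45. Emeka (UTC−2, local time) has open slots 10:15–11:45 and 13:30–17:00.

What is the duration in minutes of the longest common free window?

Uma → UTC: 08:00–09:30, 10:00–12:45, 13:30–14:30, 15:15–16:15.
Rania → UTC: 03:00–03:30, 05:15–07:00, 07:45–10:45, 11:15–12:30.
Lars → UTC: 05:15–05:30, 05:45–06:45, 08:00–08:45, 09:30–10:15, 10:45–11:45.
Emeka → UTC: 12:15–13:45, 15:30–19:00.
Uma ∩ Rania: 08:00–09:30, 10:00–10:45, 11:15–12:30.
Uma ∩ Rania ∩ Lars: 08:00–08:45, 10:00–10:15, 11:15–11:45.
Uma ∩ Rania ∩ Lars ∩ Emeka: (none).
No common window.

0 minutes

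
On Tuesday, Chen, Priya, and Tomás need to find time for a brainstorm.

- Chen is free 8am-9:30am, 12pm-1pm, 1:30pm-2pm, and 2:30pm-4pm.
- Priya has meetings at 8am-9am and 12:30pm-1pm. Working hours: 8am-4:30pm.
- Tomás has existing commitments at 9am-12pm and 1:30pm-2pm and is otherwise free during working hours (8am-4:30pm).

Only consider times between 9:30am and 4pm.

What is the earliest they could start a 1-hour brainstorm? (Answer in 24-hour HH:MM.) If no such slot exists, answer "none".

Priya free within 08:00–16:30: 09:00–12:30, 13:00–16:30.
Tomás free within 08:00–16:30: 08:00–09:00, 12:00–13:30, 14:00–16:30.
Chen ∩ Priya: 09:00–09:30, 12:00–12:30, 13:30–14:00, 14:30–16:00.
Chen ∩ Priya ∩ Tomás: 12:00–12:30, 14:30–16:00.
Restricted to 09:30–16:00: 12:00–12:30, 14:30–16:00.
Windows ≥ 60 min: 14:30–16:00.
Earliest such window starts at 14:30.

14:30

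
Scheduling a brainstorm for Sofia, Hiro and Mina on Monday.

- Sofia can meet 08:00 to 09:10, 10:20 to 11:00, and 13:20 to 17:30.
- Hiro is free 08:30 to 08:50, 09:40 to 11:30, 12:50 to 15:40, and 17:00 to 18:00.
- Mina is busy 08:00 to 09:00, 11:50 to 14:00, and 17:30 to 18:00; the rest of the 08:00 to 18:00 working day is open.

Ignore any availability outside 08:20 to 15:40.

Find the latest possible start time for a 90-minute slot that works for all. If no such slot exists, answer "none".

14:10

Mina free within 08:00–18:00: 09:00–11:50, 14:00–17:30.
Sofia ∩ Hiro: 08:30–08:50, 10:20–11:00, 13:20–15:40, 17:00–17:30.
Sofia ∩ Hiro ∩ Mina: 10:20–11:00, 14:00–15:40, 17:00–17:30.
Restricted to 08:20–15:40: 10:20–11:00, 14:00–15:40.
Windows ≥ 90 min: 14:00–15:40.
Latest start in the last window 14:00–15:40 is 15:40 − 90 min = 14:10.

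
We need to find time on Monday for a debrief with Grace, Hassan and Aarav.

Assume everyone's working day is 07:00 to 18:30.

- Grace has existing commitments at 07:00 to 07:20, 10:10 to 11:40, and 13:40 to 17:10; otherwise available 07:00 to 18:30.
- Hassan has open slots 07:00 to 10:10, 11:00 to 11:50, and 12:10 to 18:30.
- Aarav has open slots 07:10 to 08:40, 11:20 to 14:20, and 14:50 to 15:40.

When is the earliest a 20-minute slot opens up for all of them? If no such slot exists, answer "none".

07:20

Grace free within 07:00–18:30: 07:20–10:10, 11:40–13:40, 17:10–18:30.
Grace ∩ Hassan: 07:20–10:10, 11:40–11:50, 12:10–13:40, 17:10–18:30.
Grace ∩ Hassan ∩ Aarav: 07:20–08:40, 11:40–11:50, 12:10–13:40.
Windows ≥ 20 min: 07:20–08:40, 12:10–13:40.
Earliest such window starts at 07:20.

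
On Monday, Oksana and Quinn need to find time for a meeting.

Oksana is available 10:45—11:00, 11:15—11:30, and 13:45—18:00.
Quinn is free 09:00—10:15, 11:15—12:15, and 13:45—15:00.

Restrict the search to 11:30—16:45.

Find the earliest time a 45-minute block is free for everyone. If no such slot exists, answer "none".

13:45

Oksana ∩ Quinn: 11:15–11:30, 13:45–15:00.
Restricted to 11:30–16:45: 13:45–15:00.
Windows ≥ 45 min: 13:45–15:00.
Earliest such window starts at 13:45.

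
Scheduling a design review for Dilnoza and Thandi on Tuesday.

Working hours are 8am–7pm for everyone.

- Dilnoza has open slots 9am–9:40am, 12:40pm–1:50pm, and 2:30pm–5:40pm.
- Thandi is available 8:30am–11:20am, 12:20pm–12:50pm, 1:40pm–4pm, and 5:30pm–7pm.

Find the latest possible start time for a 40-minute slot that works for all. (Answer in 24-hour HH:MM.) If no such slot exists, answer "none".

Dilnoza ∩ Thandi: 09:00–09:40, 12:40–12:50, 13:40–13:50, 14:30–16:00, 17:30–17:40.
Windows ≥ 40 min: 09:00–09:40, 14:30–16:00.
Latest start in the last window 14:30–16:00 is 16:00 − 40 min = 15:20.

15:20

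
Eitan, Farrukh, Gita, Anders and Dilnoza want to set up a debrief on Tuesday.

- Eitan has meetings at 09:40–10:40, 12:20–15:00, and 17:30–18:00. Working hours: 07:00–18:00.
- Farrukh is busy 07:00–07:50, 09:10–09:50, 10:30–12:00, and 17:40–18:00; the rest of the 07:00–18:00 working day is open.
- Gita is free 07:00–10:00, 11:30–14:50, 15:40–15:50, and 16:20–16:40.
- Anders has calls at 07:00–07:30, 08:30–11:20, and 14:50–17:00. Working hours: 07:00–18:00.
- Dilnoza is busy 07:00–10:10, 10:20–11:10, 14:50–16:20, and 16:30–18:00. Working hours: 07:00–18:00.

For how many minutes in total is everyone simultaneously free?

20 minutes

Eitan free within 07:00–18:00: 07:00–09:40, 10:40–12:20, 15:00–17:30.
Farrukh free within 07:00–18:00: 07:50–09:10, 09:50–10:30, 12:00–17:40.
Anders free within 07:00–18:00: 07:30–08:30, 11:20–14:50, 17:00–18:00.
Dilnoza free within 07:00–18:00: 10:10–10:20, 11:10–14:50, 16:20–16:30.
Eitan ∩ Farrukh: 07:50–09:10, 12:00–12:20, 15:00–17:30.
Eitan ∩ Farrukh ∩ Gita: 07:50–09:10, 12:00–12:20, 15:40–15:50, 16:20–16:40.
Eitan ∩ Farrukh ∩ Gita ∩ Anders: 07:50–08:30, 12:00–12:20.
Eitan ∩ Farrukh ∩ Gita ∩ Anders ∩ Dilnoza: 12:00–12:20.
Total common minutes: 20.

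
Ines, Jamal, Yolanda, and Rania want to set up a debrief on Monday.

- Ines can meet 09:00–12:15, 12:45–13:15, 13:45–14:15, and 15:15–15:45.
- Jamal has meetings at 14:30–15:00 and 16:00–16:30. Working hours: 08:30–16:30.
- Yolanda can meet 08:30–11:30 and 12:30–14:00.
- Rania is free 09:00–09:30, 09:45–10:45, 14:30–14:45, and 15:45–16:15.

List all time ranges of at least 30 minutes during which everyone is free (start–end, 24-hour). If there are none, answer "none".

Jamal free within 08:30–16:30: 08:30–14:30, 15:00–16:00.
Ines ∩ Jamal: 09:00–12:15, 12:45–13:15, 13:45–14:15, 15:15–15:45.
Ines ∩ Jamal ∩ Yolanda: 09:00–11:30, 12:45–13:15, 13:45–14:00.
Ines ∩ Jamal ∩ Yolanda ∩ Rania: 09:00–09:30, 09:45–10:45.
Windows ≥ 30 min: 09:00–09:30, 09:45–10:45.

09:00–09:30, 09:45–10:45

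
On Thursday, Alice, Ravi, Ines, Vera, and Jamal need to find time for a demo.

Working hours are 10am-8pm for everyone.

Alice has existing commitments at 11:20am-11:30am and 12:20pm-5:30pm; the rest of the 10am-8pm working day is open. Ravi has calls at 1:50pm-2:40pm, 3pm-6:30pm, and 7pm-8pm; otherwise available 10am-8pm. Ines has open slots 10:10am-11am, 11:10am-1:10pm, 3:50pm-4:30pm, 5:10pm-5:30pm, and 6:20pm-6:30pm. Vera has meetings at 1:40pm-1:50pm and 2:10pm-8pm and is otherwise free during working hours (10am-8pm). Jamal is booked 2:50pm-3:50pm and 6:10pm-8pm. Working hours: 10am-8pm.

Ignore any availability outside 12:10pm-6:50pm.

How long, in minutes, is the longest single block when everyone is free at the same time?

10 minutes

Alice free within 10:00–20:00: 10:00–11:20, 11:30–12:20, 17:30–20:00.
Ravi free within 10:00–20:00: 10:00–13:50, 14:40–15:00, 18:30–19:00.
Vera free within 10:00–20:00: 10:00–13:40, 13:50–14:10.
Jamal free within 10:00–20:00: 10:00–14:50, 15:50–18:10.
Alice ∩ Ravi: 10:00–11:20, 11:30–12:20, 18:30–19:00.
Alice ∩ Ravi ∩ Ines: 10:10–11:00, 11:10–11:20, 11:30–12:20.
Alice ∩ Ravi ∩ Ines ∩ Vera: 10:10–11:00, 11:10–11:20, 11:30–12:20.
Alice ∩ Ravi ∩ Ines ∩ Vera ∩ Jamal: 10:10–11:00, 11:10–11:20, 11:30–12:20.
Restricted to 12:10–18:50: 12:10–12:20.
Single common window of 10 minutes.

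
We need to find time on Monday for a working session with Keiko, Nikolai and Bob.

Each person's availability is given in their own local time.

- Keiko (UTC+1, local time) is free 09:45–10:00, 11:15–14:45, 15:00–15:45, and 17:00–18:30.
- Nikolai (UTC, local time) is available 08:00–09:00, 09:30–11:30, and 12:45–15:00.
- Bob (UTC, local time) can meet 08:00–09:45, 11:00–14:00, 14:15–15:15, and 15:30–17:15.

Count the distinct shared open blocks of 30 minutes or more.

3

Keiko → UTC: 08:45–09:00, 10:15–13:45, 14:00–14:45, 16:00–17:30.
Nikolai → UTC: 08:00–09:00, 09:30–11:30, 12:45–15:00.
Bob → UTC: 08:00–09:45, 11:00–14:00, 14:15–15:15, 15:30–17:15.
Keiko ∩ Nikolai: 08:45–09:00, 10:15–11:30, 12:45–13:45, 14:00–14:45.
Keiko ∩ Nikolai ∩ Bob: 08:45–09:00, 11:00–11:30, 12:45–13:45, 14:15–14:45.
Windows ≥ 30 min: 11:00–11:30, 12:45–13:45, 14:15–14:45.
That's 3 windows.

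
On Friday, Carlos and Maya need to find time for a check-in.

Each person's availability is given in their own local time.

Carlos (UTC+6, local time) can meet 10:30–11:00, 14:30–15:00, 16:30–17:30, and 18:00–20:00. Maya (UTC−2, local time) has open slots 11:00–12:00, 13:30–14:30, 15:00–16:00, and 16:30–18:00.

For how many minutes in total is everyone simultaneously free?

60 minutes

Carlos → UTC: 04:30–05:00, 08:30–09:00, 10:30–11:30, 12:00–14:00.
Maya → UTC: 13:00–14:00, 15:30–16:30, 17:00–18:00, 18:30–20:00.
Carlos ∩ Maya: 13:00–14:00.
Total common minutes: 60.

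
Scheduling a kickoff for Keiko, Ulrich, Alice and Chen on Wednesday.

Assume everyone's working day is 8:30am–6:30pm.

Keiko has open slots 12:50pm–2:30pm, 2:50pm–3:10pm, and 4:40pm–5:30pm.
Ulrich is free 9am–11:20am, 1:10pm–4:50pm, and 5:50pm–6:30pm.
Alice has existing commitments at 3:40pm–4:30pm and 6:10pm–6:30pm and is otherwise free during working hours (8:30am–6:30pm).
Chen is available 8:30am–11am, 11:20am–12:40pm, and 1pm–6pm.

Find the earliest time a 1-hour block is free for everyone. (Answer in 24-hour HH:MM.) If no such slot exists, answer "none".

Alice free within 08:30–18:30: 08:30–15:40, 16:30–18:10.
Keiko ∩ Ulrich: 13:10–14:30, 14:50–15:10, 16:40–16:50.
Keiko ∩ Ulrich ∩ Alice: 13:10–14:30, 14:50–15:10, 16:40–16:50.
Keiko ∩ Ulrich ∩ Alice ∩ Chen: 13:10–14:30, 14:50–15:10, 16:40–16:50.
Windows ≥ 60 min: 13:10–14:30.
Earliest such window starts at 13:10.

13:10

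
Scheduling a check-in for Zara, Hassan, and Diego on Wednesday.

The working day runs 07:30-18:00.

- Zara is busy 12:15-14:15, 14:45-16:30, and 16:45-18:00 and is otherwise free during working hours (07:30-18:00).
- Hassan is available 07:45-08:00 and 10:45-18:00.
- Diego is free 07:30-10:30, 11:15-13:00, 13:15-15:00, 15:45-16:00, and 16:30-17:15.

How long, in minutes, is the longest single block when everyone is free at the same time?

60 minutes

Zara free within 07:30–18:00: 07:30–12:15, 14:15–14:45, 16:30–16:45.
Zara ∩ Hassan: 07:45–08:00, 10:45–12:15, 14:15–14:45, 16:30–16:45.
Zara ∩ Hassan ∩ Diego: 07:45–08:00, 11:15–12:15, 14:15–14:45, 16:30–16:45.
Common window lengths: 15, 60, 30, 15 min; longest is 60.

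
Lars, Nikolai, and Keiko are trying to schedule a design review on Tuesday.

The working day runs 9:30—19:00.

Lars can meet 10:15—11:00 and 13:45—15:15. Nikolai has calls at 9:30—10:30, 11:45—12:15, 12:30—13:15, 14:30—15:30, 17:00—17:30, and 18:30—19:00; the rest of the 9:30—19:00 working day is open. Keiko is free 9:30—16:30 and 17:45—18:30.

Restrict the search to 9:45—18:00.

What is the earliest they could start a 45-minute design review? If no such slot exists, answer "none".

Nikolai free within 09:30–19:00: 10:30–11:45, 12:15–12:30, 13:15–14:30, 15:30–17:00, 17:30–18:30.
Lars ∩ Nikolai: 10:30–11:00, 13:45–14:30.
Lars ∩ Nikolai ∩ Keiko: 10:30–11:00, 13:45–14:30.
Restricted to 09:45–18:00: 10:30–11:00, 13:45–14:30.
Windows ≥ 45 min: 13:45–14:30.
Earliest such window starts at 13:45.

13:45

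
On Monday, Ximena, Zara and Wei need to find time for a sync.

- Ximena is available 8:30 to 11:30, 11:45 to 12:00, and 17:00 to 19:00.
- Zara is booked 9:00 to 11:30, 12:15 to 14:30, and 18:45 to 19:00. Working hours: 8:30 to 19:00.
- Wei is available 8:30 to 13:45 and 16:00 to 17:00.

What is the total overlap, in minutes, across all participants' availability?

45 minutes

Zara free within 08:30–19:00: 08:30–09:00, 11:30–12:15, 14:30–18:45.
Ximena ∩ Zara: 08:30–09:00, 11:45–12:00, 17:00–18:45.
Ximena ∩ Zara ∩ Wei: 08:30–09:00, 11:45–12:00.
Total common minutes: 30 + 15 = 45.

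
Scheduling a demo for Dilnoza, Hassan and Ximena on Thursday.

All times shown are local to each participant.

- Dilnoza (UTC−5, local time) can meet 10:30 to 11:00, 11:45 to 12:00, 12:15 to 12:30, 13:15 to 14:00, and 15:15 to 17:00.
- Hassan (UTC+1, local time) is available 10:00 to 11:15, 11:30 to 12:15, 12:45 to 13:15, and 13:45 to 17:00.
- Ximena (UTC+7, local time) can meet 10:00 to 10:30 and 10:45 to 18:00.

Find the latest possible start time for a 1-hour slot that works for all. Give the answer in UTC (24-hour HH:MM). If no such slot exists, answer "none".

none

Dilnoza → UTC: 15:30–16:00, 16:45–17:00, 17:15–17:30, 18:15–19:00, 20:15–22:00.
Hassan → UTC: 09:00–10:15, 10:30–11:15, 11:45–12:15, 12:45–16:00.
Ximena → UTC: 03:00–03:30, 03:45–11:00.
Dilnoza ∩ Hassan: 15:30–16:00.
Dilnoza ∩ Hassan ∩ Ximena: (none).
Windows ≥ 60 min: (none).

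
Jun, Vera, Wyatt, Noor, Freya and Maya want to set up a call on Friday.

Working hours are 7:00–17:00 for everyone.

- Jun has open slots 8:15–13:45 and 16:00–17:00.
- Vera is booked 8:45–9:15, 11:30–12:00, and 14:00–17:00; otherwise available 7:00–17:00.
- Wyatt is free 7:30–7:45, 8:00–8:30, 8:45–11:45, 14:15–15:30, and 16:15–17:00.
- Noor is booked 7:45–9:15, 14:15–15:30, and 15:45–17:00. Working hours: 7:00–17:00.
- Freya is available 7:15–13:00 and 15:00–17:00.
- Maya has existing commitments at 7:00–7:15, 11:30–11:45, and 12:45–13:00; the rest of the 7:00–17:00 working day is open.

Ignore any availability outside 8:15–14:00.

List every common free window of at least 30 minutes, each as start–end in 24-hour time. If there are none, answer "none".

Vera free within 07:00–17:00: 07:00–08:45, 09:15–11:30, 12:00–14:00.
Noor free within 07:00–17:00: 07:00–07:45, 09:15–14:15, 15:30–15:45.
Maya free within 07:00–17:00: 07:15–11:30, 11:45–12:45, 13:00–17:00.
Jun ∩ Vera: 08:15–08:45, 09:15–11:30, 12:00–13:45.
Jun ∩ Vera ∩ Wyatt: 08:15–08:30, 09:15–11:30.
Jun ∩ Vera ∩ Wyatt ∩ Noor: 09:15–11:30.
Jun ∩ Vera ∩ Wyatt ∩ Noor ∩ Freya: 09:15–11:30.
Jun ∩ Vera ∩ Wyatt ∩ Noor ∩ Freya ∩ Maya: 09:15–11:30.
Restricted to 08:15–14:00: 09:15–11:30.
Windows ≥ 30 min: 09:15–11:30.

09:15–11:30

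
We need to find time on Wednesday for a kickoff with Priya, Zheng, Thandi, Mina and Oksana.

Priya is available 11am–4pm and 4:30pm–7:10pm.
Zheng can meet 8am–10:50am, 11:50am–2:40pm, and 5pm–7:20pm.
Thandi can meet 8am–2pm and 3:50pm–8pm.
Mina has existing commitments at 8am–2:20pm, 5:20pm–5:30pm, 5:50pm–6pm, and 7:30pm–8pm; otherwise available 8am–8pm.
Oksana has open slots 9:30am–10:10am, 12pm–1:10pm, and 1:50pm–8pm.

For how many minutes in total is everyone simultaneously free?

110 minutes

Mina free within 08:00–20:00: 14:20–17:20, 17:30–17:50, 18:00–19:30.
Priya ∩ Zheng: 11:50–14:40, 17:00–19:10.
Priya ∩ Zheng ∩ Thandi: 11:50–14:00, 17:00–19:10.
Priya ∩ Zheng ∩ Thandi ∩ Mina: 17:00–17:20, 17:30–17:50, 18:00–19:10.
Priya ∩ Zheng ∩ Thandi ∩ Mina ∩ Oksana: 17:00–17:20, 17:30–17:50, 18:00–19:10.
Total common minutes: 20 + 20 + 70 = 110.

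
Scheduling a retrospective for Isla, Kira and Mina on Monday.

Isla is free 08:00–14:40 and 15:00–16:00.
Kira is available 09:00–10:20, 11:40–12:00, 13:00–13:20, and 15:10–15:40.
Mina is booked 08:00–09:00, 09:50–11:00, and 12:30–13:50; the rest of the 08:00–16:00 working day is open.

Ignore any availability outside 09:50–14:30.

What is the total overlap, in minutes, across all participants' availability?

20 minutes

Mina free within 08:00–16:00: 09:00–09:50, 11:00–12:30, 13:50–16:00.
Isla ∩ Kira: 09:00–10:20, 11:40–12:00, 13:00–13:20, 15:10–15:40.
Isla ∩ Kira ∩ Mina: 09:00–09:50, 11:40–12:00, 15:10–15:40.
Restricted to 09:50–14:30: 11:40–12:00.
Total common minutes: 20.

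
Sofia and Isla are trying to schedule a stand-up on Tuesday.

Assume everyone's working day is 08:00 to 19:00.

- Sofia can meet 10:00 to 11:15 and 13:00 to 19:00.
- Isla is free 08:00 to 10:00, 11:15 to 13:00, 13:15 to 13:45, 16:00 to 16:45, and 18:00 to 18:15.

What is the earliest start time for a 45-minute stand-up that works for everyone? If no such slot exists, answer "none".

Sofia ∩ Isla: 13:15–13:45, 16:00–16:45, 18:00–18:15.
Windows ≥ 45 min: 16:00–16:45.
Earliest such window starts at 16:00.

16:00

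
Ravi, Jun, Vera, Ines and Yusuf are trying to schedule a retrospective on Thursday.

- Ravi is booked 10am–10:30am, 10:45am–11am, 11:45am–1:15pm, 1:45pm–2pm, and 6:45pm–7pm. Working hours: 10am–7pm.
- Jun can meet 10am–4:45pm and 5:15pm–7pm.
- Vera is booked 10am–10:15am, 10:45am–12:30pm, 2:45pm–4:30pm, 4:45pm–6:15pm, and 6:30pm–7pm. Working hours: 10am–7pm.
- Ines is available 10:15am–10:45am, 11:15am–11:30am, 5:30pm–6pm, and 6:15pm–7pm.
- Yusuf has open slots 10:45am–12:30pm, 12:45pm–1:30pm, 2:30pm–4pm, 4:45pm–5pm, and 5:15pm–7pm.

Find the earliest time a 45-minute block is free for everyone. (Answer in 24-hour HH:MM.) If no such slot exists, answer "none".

Ravi free within 10:00–19:00: 10:30–10:45, 11:00–11:45, 13:15–13:45, 14:00–18:45.
Vera free within 10:00–19:00: 10:15–10:45, 12:30–14:45, 16:30–16:45, 18:15–18:30.
Ravi ∩ Jun: 10:30–10:45, 11:00–11:45, 13:15–13:45, 14:00–16:45, 17:15–18:45.
Ravi ∩ Jun ∩ Vera: 10:30–10:45, 13:15–13:45, 14:00–14:45, 16:30–16:45, 18:15–18:30.
Ravi ∩ Jun ∩ Vera ∩ Ines: 10:30–10:45, 18:15–18:30.
Ravi ∩ Jun ∩ Vera ∩ Ines ∩ Yusuf: 18:15–18:30.
Windows ≥ 45 min: (none).

none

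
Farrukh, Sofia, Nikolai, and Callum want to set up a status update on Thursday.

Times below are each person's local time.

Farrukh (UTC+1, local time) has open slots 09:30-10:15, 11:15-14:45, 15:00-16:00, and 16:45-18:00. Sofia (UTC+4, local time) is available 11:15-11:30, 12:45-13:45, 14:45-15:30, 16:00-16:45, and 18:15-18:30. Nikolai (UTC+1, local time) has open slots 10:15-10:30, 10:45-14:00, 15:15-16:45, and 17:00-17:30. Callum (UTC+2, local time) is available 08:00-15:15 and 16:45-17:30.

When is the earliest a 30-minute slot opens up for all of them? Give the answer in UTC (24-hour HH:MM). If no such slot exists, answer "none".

Farrukh → UTC: 08:30–09:15, 10:15–13:45, 14:00–15:00, 15:45–17:00.
Sofia → UTC: 07:15–07:30, 08:45–09:45, 10:45–11:30, 12:00–12:45, 14:15–14:30.
Nikolai → UTC: 09:15–09:30, 09:45–13:00, 14:15–15:45, 16:00–16:30.
Callum → UTC: 06:00–13:15, 14:45–15:30.
Farrukh ∩ Sofia: 08:45–09:15, 10:45–11:30, 12:00–12:45, 14:15–14:30.
Farrukh ∩ Sofia ∩ Nikolai: 10:45–11:30, 12:00–12:45, 14:15–14:30.
Farrukh ∩ Sofia ∩ Nikolai ∩ Callum: 10:45–11:30, 12:00–12:45.
Windows ≥ 30 min: 10:45–11:30, 12:00–12:45.
Earliest such window starts at 10:45.

10:45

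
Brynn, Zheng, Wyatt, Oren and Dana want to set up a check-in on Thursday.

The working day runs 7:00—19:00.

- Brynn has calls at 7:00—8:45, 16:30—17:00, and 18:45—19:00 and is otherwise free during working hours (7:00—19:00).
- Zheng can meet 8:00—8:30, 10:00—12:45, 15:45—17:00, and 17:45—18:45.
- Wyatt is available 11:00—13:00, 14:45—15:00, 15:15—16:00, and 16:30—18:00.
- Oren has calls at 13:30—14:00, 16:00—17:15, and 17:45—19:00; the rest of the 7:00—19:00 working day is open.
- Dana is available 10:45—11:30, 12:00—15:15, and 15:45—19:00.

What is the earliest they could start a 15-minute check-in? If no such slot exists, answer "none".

11:00

Brynn free within 07:00–19:00: 08:45–16:30, 17:00–18:45.
Oren free within 07:00–19:00: 07:00–13:30, 14:00–16:00, 17:15–17:45.
Brynn ∩ Zheng: 10:00–12:45, 15:45–16:30, 17:45–18:45.
Brynn ∩ Zheng ∩ Wyatt: 11:00–12:45, 15:45–16:00, 17:45–18:00.
Brynn ∩ Zheng ∩ Wyatt ∩ Oren: 11:00–12:45, 15:45–16:00.
Brynn ∩ Zheng ∩ Wyatt ∩ Oren ∩ Dana: 11:00–11:30, 12:00–12:45, 15:45–16:00.
Windows ≥ 15 min: 11:00–11:30, 12:00–12:45, 15:45–16:00.
Earliest such window starts at 11:00.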